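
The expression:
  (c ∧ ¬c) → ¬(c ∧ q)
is always true.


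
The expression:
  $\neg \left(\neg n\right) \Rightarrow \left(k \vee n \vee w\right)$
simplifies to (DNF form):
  $\text{True}$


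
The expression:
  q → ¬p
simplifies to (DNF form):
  ¬p ∨ ¬q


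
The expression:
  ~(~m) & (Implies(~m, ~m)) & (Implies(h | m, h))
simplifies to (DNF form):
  h & m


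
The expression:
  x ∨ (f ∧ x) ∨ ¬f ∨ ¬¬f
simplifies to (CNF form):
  True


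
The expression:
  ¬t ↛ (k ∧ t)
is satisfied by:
  {t: False}


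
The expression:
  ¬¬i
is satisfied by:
  {i: True}


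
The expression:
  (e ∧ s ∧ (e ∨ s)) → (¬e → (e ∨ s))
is always true.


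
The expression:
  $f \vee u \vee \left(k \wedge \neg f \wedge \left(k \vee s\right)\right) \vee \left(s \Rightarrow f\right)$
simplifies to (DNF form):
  $f \vee k \vee u \vee \neg s$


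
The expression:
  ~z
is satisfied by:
  {z: False}


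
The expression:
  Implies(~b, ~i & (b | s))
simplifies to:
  b | (s & ~i)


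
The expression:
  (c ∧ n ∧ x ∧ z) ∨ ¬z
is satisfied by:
  {c: True, x: True, n: True, z: False}
  {c: True, x: True, n: False, z: False}
  {c: True, n: True, x: False, z: False}
  {c: True, n: False, x: False, z: False}
  {x: True, n: True, c: False, z: False}
  {x: True, c: False, n: False, z: False}
  {x: False, n: True, c: False, z: False}
  {x: False, c: False, n: False, z: False}
  {c: True, z: True, x: True, n: True}


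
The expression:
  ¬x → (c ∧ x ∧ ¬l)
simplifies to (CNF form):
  x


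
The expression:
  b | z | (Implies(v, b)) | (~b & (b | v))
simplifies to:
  True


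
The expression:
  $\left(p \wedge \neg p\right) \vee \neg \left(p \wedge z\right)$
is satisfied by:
  {p: False, z: False}
  {z: True, p: False}
  {p: True, z: False}


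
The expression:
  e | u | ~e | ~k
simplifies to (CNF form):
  True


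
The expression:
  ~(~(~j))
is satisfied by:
  {j: False}


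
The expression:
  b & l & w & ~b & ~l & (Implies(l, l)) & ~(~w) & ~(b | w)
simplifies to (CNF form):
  False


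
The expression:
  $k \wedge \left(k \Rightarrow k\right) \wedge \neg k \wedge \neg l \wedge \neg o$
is never true.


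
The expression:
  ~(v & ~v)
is always true.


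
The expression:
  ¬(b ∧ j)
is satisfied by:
  {b: False, j: False}
  {j: True, b: False}
  {b: True, j: False}


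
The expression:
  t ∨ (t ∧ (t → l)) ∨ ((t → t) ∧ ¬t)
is always true.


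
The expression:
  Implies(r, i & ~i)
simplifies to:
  ~r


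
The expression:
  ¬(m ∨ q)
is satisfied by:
  {q: False, m: False}


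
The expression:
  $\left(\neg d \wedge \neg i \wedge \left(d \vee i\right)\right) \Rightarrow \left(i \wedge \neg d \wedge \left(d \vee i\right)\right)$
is always true.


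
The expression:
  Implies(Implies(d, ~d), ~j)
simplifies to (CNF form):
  d | ~j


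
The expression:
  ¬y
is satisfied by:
  {y: False}


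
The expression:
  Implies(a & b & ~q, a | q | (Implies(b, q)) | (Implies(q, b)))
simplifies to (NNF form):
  True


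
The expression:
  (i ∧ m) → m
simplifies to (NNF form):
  True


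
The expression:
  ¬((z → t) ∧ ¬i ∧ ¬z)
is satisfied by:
  {i: True, z: True}
  {i: True, z: False}
  {z: True, i: False}


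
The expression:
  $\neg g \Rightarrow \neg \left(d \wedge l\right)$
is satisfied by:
  {g: True, l: False, d: False}
  {l: False, d: False, g: False}
  {d: True, g: True, l: False}
  {d: True, l: False, g: False}
  {g: True, l: True, d: False}
  {l: True, g: False, d: False}
  {d: True, l: True, g: True}


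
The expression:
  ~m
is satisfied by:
  {m: False}


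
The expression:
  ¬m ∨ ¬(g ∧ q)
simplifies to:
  ¬g ∨ ¬m ∨ ¬q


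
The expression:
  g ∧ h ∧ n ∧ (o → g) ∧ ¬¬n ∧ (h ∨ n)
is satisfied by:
  {h: True, g: True, n: True}


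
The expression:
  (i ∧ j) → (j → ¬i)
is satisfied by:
  {i: False, j: False}
  {j: True, i: False}
  {i: True, j: False}


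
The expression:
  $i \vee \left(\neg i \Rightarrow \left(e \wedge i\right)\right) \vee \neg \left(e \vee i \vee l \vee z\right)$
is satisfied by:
  {i: True, l: False, z: False, e: False}
  {i: True, e: True, l: False, z: False}
  {i: True, z: True, l: False, e: False}
  {i: True, e: True, z: True, l: False}
  {i: True, l: True, z: False, e: False}
  {i: True, e: True, l: True, z: False}
  {i: True, z: True, l: True, e: False}
  {i: True, e: True, z: True, l: True}
  {e: False, l: False, z: False, i: False}


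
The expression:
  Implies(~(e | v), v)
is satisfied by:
  {v: True, e: True}
  {v: True, e: False}
  {e: True, v: False}


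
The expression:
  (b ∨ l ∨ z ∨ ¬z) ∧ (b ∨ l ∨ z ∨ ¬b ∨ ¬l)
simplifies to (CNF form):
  True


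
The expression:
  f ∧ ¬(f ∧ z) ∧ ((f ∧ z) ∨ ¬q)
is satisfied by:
  {f: True, q: False, z: False}


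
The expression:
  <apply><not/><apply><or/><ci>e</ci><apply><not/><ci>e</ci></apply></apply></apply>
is never true.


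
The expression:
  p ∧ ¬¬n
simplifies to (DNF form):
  n ∧ p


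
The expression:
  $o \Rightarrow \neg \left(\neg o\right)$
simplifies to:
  $\text{True}$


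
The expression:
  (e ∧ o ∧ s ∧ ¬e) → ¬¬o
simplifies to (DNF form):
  True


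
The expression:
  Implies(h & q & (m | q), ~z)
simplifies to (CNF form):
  ~h | ~q | ~z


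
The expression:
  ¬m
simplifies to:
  ¬m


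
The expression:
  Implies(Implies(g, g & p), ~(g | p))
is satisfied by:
  {p: False}


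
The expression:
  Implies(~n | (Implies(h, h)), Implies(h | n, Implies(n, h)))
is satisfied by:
  {h: True, n: False}
  {n: False, h: False}
  {n: True, h: True}


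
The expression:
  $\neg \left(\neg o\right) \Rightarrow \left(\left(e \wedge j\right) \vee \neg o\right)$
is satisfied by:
  {j: True, e: True, o: False}
  {j: True, e: False, o: False}
  {e: True, j: False, o: False}
  {j: False, e: False, o: False}
  {o: True, j: True, e: True}


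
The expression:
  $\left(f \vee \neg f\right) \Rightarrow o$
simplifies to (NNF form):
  $o$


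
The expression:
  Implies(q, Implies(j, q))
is always true.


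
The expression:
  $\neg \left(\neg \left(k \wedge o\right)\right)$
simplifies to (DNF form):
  $k \wedge o$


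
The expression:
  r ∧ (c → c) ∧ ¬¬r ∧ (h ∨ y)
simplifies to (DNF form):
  (h ∧ r) ∨ (r ∧ y)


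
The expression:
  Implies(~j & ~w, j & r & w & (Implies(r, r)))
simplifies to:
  j | w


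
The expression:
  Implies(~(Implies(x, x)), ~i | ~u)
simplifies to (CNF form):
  True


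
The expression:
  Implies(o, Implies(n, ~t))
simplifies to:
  ~n | ~o | ~t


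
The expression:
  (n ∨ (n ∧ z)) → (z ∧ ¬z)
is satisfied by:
  {n: False}


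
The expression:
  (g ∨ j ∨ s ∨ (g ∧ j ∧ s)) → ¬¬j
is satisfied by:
  {j: True, g: False, s: False}
  {s: True, j: True, g: False}
  {j: True, g: True, s: False}
  {s: True, j: True, g: True}
  {s: False, g: False, j: False}


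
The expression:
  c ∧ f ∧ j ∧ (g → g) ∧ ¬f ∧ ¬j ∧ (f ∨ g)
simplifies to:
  False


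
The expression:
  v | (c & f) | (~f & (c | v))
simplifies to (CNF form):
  c | v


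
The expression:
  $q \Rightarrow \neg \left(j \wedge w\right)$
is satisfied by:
  {w: False, q: False, j: False}
  {j: True, w: False, q: False}
  {q: True, w: False, j: False}
  {j: True, q: True, w: False}
  {w: True, j: False, q: False}
  {j: True, w: True, q: False}
  {q: True, w: True, j: False}


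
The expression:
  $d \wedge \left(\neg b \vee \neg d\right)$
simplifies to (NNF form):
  $d \wedge \neg b$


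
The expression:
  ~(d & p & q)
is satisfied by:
  {p: False, q: False, d: False}
  {d: True, p: False, q: False}
  {q: True, p: False, d: False}
  {d: True, q: True, p: False}
  {p: True, d: False, q: False}
  {d: True, p: True, q: False}
  {q: True, p: True, d: False}


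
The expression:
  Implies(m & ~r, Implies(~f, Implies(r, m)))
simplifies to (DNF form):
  True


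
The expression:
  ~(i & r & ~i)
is always true.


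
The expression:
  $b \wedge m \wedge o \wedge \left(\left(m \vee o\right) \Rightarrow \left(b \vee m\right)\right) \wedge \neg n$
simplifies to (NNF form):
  $b \wedge m \wedge o \wedge \neg n$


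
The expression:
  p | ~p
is always true.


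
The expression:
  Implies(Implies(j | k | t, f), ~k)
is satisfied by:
  {k: False, f: False}
  {f: True, k: False}
  {k: True, f: False}


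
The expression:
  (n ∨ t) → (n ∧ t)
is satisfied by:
  {t: False, n: False}
  {n: True, t: True}


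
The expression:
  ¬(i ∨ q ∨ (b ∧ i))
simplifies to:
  ¬i ∧ ¬q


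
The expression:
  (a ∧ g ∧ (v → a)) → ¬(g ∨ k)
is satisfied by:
  {g: False, a: False}
  {a: True, g: False}
  {g: True, a: False}


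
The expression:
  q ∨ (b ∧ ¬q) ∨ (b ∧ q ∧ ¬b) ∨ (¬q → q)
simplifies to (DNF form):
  b ∨ q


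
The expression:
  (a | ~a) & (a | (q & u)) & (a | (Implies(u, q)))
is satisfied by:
  {a: True, u: True, q: True}
  {a: True, u: True, q: False}
  {a: True, q: True, u: False}
  {a: True, q: False, u: False}
  {u: True, q: True, a: False}


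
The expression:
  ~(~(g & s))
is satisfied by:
  {s: True, g: True}


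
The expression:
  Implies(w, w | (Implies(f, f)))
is always true.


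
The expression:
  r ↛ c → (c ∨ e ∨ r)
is always true.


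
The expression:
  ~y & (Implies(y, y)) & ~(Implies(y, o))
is never true.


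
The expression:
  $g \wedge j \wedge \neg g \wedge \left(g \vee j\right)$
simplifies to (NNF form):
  $\text{False}$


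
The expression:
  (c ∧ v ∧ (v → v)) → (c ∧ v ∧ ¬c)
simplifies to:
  ¬c ∨ ¬v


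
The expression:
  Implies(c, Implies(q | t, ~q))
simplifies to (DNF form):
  ~c | ~q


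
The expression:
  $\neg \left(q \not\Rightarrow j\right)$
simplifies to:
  $j \vee \neg q$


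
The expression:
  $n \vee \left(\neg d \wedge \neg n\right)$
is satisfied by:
  {n: True, d: False}
  {d: False, n: False}
  {d: True, n: True}


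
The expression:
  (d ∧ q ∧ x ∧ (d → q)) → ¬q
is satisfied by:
  {q: False, d: False, x: False}
  {x: True, q: False, d: False}
  {d: True, q: False, x: False}
  {x: True, d: True, q: False}
  {q: True, x: False, d: False}
  {x: True, q: True, d: False}
  {d: True, q: True, x: False}


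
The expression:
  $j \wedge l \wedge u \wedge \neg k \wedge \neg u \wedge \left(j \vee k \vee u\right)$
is never true.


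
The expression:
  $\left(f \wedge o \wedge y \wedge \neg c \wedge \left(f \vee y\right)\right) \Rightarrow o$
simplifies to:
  $\text{True}$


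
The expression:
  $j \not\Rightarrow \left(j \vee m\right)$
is never true.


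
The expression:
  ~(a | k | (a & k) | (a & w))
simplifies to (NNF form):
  ~a & ~k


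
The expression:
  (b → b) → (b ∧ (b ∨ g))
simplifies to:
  b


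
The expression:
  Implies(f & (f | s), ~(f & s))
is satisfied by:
  {s: False, f: False}
  {f: True, s: False}
  {s: True, f: False}


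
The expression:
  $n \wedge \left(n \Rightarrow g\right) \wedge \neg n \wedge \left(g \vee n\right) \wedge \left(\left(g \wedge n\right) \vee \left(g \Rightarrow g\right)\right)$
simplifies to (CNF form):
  $\text{False}$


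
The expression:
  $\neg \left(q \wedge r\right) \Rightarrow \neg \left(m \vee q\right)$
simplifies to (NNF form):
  $\left(q \wedge r\right) \vee \left(\neg m \wedge \neg q\right)$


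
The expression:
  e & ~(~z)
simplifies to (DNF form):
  e & z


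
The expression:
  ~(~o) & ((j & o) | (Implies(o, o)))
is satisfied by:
  {o: True}


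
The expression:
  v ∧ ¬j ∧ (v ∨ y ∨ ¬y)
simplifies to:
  v ∧ ¬j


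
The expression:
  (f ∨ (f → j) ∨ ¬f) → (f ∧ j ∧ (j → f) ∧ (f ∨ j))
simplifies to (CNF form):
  f ∧ j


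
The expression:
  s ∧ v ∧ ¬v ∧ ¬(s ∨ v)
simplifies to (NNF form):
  False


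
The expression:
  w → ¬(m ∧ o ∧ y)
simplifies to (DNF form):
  ¬m ∨ ¬o ∨ ¬w ∨ ¬y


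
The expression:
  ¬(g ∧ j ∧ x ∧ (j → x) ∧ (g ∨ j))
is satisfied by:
  {g: False, x: False, j: False}
  {j: True, g: False, x: False}
  {x: True, g: False, j: False}
  {j: True, x: True, g: False}
  {g: True, j: False, x: False}
  {j: True, g: True, x: False}
  {x: True, g: True, j: False}


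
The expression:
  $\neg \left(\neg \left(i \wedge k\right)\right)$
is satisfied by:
  {i: True, k: True}


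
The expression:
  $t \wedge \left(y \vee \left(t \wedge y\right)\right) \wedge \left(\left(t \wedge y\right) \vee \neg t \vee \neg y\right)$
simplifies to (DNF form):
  $t \wedge y$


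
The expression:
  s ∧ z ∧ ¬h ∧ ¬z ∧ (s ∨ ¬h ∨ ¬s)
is never true.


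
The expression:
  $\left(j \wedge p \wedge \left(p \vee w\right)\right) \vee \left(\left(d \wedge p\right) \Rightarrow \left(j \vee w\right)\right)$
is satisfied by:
  {j: True, w: True, p: False, d: False}
  {j: True, p: False, w: False, d: False}
  {w: True, j: False, p: False, d: False}
  {j: False, p: False, w: False, d: False}
  {d: True, j: True, w: True, p: False}
  {d: True, j: True, p: False, w: False}
  {d: True, w: True, j: False, p: False}
  {d: True, j: False, p: False, w: False}
  {j: True, p: True, w: True, d: False}
  {j: True, p: True, d: False, w: False}
  {p: True, w: True, d: False, j: False}
  {p: True, d: False, w: False, j: False}
  {j: True, p: True, d: True, w: True}
  {j: True, p: True, d: True, w: False}
  {p: True, d: True, w: True, j: False}


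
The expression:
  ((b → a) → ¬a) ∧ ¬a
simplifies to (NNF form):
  ¬a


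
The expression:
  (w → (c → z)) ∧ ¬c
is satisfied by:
  {c: False}


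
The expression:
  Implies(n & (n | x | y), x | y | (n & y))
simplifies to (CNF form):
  x | y | ~n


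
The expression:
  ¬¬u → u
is always true.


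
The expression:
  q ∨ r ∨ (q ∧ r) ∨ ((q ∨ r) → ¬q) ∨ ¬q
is always true.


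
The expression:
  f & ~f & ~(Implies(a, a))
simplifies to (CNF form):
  False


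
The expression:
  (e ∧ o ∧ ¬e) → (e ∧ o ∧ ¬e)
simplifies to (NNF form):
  True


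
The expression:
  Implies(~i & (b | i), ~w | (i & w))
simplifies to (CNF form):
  i | ~b | ~w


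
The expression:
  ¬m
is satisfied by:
  {m: False}


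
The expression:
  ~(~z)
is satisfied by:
  {z: True}


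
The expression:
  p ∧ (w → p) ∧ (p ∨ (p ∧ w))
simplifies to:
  p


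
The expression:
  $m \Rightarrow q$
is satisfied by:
  {q: True, m: False}
  {m: False, q: False}
  {m: True, q: True}


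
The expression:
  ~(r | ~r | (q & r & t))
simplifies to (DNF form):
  False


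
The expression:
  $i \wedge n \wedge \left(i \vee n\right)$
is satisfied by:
  {i: True, n: True}


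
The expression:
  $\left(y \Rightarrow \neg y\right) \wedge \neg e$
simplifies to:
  $\neg e \wedge \neg y$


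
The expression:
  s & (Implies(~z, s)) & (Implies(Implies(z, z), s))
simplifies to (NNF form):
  s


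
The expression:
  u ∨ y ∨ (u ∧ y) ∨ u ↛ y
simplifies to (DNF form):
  u ∨ y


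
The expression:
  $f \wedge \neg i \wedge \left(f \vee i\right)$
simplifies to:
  $f \wedge \neg i$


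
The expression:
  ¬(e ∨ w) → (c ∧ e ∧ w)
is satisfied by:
  {e: True, w: True}
  {e: True, w: False}
  {w: True, e: False}


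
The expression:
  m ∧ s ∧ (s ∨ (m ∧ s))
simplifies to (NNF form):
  m ∧ s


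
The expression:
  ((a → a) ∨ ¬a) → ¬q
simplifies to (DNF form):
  ¬q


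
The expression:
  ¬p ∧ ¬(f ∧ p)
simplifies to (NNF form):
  ¬p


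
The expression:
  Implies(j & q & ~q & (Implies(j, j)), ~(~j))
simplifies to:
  True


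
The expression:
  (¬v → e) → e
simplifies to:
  e ∨ ¬v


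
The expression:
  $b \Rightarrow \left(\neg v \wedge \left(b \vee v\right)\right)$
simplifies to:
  $\neg b \vee \neg v$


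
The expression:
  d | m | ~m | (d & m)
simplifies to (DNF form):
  True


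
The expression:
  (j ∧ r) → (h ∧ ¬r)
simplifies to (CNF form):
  ¬j ∨ ¬r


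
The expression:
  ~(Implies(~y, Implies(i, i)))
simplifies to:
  False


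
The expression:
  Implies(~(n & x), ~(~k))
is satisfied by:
  {n: True, k: True, x: True}
  {n: True, k: True, x: False}
  {k: True, x: True, n: False}
  {k: True, x: False, n: False}
  {n: True, x: True, k: False}


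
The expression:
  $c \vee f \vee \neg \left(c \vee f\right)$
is always true.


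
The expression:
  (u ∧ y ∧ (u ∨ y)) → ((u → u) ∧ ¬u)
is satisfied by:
  {u: False, y: False}
  {y: True, u: False}
  {u: True, y: False}


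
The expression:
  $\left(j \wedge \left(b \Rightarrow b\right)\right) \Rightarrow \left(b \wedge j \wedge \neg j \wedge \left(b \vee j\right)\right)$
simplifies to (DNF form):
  $\neg j$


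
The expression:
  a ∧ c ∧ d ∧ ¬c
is never true.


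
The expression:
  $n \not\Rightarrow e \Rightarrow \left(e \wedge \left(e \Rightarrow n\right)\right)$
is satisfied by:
  {e: True, n: False}
  {n: False, e: False}
  {n: True, e: True}


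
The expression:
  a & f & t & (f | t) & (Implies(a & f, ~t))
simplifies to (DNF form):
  False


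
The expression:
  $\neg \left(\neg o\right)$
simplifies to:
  $o$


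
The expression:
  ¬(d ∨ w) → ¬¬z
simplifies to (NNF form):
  d ∨ w ∨ z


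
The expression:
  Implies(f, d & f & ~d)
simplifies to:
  ~f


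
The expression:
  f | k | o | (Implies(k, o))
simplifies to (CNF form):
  True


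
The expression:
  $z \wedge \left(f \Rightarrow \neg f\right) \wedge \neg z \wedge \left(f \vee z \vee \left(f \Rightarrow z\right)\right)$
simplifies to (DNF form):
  $\text{False}$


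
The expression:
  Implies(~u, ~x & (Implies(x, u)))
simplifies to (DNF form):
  u | ~x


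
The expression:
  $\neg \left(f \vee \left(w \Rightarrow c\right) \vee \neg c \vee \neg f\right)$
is never true.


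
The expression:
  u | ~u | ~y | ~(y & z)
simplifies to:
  True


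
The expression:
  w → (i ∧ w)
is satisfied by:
  {i: True, w: False}
  {w: False, i: False}
  {w: True, i: True}


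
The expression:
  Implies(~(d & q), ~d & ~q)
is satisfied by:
  {d: False, q: False}
  {q: True, d: True}


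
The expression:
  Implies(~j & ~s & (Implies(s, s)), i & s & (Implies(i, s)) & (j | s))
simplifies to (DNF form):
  j | s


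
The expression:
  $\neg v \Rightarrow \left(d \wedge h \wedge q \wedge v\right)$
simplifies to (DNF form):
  $v$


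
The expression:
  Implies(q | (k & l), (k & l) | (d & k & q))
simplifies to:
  ~q | (d & k) | (k & l)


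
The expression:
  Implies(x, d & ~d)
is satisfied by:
  {x: False}


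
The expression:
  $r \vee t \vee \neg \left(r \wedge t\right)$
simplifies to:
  $\text{True}$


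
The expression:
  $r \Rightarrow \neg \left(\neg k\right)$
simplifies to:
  $k \vee \neg r$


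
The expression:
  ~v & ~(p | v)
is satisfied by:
  {v: False, p: False}


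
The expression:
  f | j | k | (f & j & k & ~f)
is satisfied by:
  {k: True, f: True, j: True}
  {k: True, f: True, j: False}
  {k: True, j: True, f: False}
  {k: True, j: False, f: False}
  {f: True, j: True, k: False}
  {f: True, j: False, k: False}
  {j: True, f: False, k: False}


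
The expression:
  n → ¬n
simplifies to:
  ¬n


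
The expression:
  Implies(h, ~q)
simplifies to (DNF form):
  ~h | ~q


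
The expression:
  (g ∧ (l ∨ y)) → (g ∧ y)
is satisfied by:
  {y: True, l: False, g: False}
  {l: False, g: False, y: False}
  {g: True, y: True, l: False}
  {g: True, l: False, y: False}
  {y: True, l: True, g: False}
  {l: True, y: False, g: False}
  {g: True, l: True, y: True}


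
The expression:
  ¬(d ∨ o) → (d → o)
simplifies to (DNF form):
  True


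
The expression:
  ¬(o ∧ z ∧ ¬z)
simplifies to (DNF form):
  True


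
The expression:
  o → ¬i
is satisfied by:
  {o: False, i: False}
  {i: True, o: False}
  {o: True, i: False}


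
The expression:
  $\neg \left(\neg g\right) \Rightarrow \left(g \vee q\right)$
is always true.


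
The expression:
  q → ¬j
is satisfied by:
  {q: False, j: False}
  {j: True, q: False}
  {q: True, j: False}


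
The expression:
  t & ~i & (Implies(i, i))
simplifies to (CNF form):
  t & ~i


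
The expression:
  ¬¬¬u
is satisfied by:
  {u: False}


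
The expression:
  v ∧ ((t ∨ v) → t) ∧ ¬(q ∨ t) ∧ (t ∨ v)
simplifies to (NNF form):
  False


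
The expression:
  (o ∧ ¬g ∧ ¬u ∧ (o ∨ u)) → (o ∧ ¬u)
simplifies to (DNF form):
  True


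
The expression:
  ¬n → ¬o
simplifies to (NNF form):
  n ∨ ¬o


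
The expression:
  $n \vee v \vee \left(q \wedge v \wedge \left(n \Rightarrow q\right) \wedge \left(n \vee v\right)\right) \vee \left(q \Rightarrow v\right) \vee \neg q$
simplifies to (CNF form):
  $n \vee v \vee \neg q$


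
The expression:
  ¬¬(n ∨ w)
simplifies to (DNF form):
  n ∨ w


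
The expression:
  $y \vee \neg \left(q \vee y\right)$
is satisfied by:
  {y: True, q: False}
  {q: False, y: False}
  {q: True, y: True}


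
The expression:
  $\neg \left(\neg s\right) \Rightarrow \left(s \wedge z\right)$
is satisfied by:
  {z: True, s: False}
  {s: False, z: False}
  {s: True, z: True}


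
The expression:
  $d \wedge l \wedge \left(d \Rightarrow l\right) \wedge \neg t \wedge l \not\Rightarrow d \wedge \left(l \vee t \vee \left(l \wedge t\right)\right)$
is never true.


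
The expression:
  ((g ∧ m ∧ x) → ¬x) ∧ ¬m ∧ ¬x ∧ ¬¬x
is never true.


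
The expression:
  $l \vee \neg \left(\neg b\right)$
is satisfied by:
  {b: True, l: True}
  {b: True, l: False}
  {l: True, b: False}


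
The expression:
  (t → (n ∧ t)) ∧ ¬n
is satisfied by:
  {n: False, t: False}


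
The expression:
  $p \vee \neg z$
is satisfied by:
  {p: True, z: False}
  {z: False, p: False}
  {z: True, p: True}


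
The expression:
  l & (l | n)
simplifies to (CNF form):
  l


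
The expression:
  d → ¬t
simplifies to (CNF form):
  ¬d ∨ ¬t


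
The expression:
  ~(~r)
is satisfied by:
  {r: True}


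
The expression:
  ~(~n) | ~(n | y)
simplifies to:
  n | ~y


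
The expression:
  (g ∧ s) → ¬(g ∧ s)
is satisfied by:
  {s: False, g: False}
  {g: True, s: False}
  {s: True, g: False}


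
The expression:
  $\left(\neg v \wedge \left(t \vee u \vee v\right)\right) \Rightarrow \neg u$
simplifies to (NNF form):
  $v \vee \neg u$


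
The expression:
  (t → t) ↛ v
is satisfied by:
  {v: False}


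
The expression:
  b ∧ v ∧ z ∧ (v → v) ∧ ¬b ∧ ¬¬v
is never true.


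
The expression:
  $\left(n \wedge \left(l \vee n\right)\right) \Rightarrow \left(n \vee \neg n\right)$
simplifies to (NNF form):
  $\text{True}$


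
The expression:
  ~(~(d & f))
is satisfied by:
  {d: True, f: True}


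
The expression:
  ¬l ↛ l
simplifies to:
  True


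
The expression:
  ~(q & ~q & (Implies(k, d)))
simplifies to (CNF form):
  True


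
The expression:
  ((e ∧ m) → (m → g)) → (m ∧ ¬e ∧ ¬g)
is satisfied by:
  {m: True, g: False}


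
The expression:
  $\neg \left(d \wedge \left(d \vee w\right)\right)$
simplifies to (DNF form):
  $\neg d$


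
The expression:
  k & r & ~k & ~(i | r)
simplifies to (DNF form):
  False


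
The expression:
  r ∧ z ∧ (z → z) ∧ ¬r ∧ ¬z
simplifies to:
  False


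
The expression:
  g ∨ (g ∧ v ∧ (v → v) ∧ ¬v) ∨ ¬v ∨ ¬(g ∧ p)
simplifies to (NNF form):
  True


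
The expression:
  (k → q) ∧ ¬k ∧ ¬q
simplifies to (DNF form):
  ¬k ∧ ¬q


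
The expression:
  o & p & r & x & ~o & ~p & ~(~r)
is never true.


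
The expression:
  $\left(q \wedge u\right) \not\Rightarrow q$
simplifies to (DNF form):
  $\text{False}$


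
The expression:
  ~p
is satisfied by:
  {p: False}


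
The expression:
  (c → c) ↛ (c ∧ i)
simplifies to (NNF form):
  ¬c ∨ ¬i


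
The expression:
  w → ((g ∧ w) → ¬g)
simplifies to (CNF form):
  ¬g ∨ ¬w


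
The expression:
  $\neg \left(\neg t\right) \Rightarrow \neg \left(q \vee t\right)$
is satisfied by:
  {t: False}


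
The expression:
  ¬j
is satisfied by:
  {j: False}


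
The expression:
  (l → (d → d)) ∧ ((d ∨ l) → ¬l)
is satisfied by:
  {l: False}


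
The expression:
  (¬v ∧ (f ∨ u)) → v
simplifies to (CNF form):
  (v ∨ ¬f) ∧ (v ∨ ¬u)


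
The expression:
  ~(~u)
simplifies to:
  u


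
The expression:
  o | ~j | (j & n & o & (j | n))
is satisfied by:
  {o: True, j: False}
  {j: False, o: False}
  {j: True, o: True}


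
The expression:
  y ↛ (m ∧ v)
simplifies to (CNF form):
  y ∧ (¬m ∨ ¬v)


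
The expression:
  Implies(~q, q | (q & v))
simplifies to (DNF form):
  q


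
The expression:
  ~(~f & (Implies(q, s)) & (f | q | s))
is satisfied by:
  {f: True, s: False}
  {s: False, f: False}
  {s: True, f: True}


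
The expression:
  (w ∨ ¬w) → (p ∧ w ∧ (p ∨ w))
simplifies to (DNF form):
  p ∧ w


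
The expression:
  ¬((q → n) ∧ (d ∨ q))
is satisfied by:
  {d: False, n: False, q: False}
  {q: True, d: False, n: False}
  {n: True, d: False, q: False}
  {q: True, d: True, n: False}


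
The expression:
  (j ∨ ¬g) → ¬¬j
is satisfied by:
  {g: True, j: True}
  {g: True, j: False}
  {j: True, g: False}


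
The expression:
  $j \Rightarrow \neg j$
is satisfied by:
  {j: False}


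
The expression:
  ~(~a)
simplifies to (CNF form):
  a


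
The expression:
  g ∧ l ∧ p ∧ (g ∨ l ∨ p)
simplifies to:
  g ∧ l ∧ p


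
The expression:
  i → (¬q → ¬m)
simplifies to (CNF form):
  q ∨ ¬i ∨ ¬m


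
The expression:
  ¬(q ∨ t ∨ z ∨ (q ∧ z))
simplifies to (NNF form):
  ¬q ∧ ¬t ∧ ¬z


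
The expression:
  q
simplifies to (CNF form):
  q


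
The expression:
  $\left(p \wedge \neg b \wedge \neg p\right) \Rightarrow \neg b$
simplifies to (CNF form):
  $\text{True}$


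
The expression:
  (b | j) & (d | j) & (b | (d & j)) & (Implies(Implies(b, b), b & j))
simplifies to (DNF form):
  b & j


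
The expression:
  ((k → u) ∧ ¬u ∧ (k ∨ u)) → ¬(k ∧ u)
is always true.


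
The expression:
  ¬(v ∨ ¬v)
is never true.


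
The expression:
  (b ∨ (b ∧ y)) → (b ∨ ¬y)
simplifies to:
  True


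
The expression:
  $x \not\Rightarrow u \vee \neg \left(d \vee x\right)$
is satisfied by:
  {x: False, d: False, u: False}
  {u: True, x: False, d: False}
  {x: True, u: False, d: False}
  {d: True, x: True, u: False}


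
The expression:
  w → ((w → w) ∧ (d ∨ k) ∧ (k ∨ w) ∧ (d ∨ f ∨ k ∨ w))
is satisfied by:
  {d: True, k: True, w: False}
  {d: True, w: False, k: False}
  {k: True, w: False, d: False}
  {k: False, w: False, d: False}
  {d: True, k: True, w: True}
  {d: True, w: True, k: False}
  {k: True, w: True, d: False}


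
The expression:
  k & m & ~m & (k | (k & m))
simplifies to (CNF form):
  False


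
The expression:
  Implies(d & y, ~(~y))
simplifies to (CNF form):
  True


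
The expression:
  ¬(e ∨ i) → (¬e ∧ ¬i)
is always true.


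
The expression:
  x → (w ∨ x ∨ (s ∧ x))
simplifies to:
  True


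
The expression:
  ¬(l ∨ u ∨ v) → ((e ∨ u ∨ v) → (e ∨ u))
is always true.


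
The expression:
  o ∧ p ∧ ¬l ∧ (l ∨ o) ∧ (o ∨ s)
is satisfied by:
  {p: True, o: True, l: False}


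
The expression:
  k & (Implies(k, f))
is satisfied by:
  {f: True, k: True}


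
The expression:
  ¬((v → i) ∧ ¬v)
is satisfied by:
  {v: True}


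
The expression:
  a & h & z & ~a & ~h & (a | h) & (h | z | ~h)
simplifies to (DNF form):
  False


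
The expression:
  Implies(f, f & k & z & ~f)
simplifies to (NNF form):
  ~f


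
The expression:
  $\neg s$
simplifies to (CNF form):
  $\neg s$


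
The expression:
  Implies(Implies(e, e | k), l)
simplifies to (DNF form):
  l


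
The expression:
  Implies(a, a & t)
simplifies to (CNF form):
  t | ~a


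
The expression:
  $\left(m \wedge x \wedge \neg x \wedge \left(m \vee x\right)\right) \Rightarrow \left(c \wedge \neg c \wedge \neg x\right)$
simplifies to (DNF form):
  $\text{True}$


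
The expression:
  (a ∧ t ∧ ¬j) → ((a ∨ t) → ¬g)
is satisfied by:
  {j: True, t: False, a: False, g: False}
  {j: False, t: False, a: False, g: False}
  {g: True, j: True, t: False, a: False}
  {g: True, j: False, t: False, a: False}
  {a: True, j: True, t: False, g: False}
  {a: True, j: False, t: False, g: False}
  {g: True, a: True, j: True, t: False}
  {g: True, a: True, j: False, t: False}
  {t: True, j: True, g: False, a: False}
  {t: True, j: False, g: False, a: False}
  {g: True, t: True, j: True, a: False}
  {g: True, t: True, j: False, a: False}
  {a: True, t: True, j: True, g: False}
  {a: True, t: True, j: False, g: False}
  {a: True, t: True, g: True, j: True}


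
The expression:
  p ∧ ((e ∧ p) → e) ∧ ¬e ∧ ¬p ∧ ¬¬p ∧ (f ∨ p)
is never true.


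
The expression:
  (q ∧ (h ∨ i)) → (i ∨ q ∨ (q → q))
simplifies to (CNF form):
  True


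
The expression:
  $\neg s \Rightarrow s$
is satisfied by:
  {s: True}


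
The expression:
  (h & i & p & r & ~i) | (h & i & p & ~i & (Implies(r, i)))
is never true.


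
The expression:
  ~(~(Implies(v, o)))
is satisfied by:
  {o: True, v: False}
  {v: False, o: False}
  {v: True, o: True}


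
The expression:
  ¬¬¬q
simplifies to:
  ¬q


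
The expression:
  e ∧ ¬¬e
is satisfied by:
  {e: True}


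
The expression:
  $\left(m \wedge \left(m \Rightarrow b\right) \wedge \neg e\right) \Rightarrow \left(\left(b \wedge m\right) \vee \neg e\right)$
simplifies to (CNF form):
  $\text{True}$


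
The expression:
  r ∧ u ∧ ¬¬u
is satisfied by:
  {r: True, u: True}


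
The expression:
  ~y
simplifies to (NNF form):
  ~y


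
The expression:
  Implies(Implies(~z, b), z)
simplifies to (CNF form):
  z | ~b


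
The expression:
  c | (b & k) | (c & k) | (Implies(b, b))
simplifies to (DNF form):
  True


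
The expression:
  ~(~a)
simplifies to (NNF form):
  a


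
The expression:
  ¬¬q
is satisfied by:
  {q: True}


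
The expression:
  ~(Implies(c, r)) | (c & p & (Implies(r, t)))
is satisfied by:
  {c: True, t: True, p: True, r: False}
  {c: True, t: True, p: False, r: False}
  {c: True, p: True, t: False, r: False}
  {c: True, p: False, t: False, r: False}
  {c: True, r: True, t: True, p: True}


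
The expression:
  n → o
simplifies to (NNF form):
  o ∨ ¬n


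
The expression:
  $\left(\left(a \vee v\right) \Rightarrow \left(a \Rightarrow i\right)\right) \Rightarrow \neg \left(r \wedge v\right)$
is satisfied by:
  {a: True, i: False, v: False, r: False}
  {a: False, i: False, v: False, r: False}
  {a: True, i: True, v: False, r: False}
  {i: True, a: False, v: False, r: False}
  {r: True, a: True, i: False, v: False}
  {r: True, a: False, i: False, v: False}
  {r: True, a: True, i: True, v: False}
  {r: True, i: True, a: False, v: False}
  {v: True, a: True, r: False, i: False}
  {v: True, r: False, i: False, a: False}
  {a: True, v: True, i: True, r: False}
  {v: True, i: True, r: False, a: False}
  {a: True, v: True, r: True, i: False}


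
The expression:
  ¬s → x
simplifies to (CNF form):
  s ∨ x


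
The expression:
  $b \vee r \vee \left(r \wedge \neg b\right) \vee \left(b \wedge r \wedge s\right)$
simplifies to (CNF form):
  $b \vee r$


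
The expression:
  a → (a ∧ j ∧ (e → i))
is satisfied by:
  {i: True, j: True, e: False, a: False}
  {j: True, i: False, e: False, a: False}
  {i: True, j: True, e: True, a: False}
  {j: True, e: True, i: False, a: False}
  {i: True, e: False, j: False, a: False}
  {i: False, e: False, j: False, a: False}
  {i: True, e: True, j: False, a: False}
  {e: True, i: False, j: False, a: False}
  {a: True, i: True, j: True, e: False}
  {a: True, j: True, i: False, e: False}
  {a: True, i: True, j: True, e: True}


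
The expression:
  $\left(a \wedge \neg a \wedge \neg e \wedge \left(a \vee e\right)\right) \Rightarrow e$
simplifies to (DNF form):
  $\text{True}$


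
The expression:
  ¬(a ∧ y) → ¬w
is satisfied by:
  {a: True, y: True, w: False}
  {a: True, y: False, w: False}
  {y: True, a: False, w: False}
  {a: False, y: False, w: False}
  {a: True, w: True, y: True}


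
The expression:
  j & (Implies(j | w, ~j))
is never true.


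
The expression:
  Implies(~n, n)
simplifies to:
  n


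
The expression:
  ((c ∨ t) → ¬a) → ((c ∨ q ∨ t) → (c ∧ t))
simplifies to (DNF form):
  (a ∧ c) ∨ (a ∧ t) ∨ (c ∧ t) ∨ (¬c ∧ ¬q ∧ ¬t)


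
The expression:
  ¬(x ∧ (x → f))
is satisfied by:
  {x: False, f: False}
  {f: True, x: False}
  {x: True, f: False}


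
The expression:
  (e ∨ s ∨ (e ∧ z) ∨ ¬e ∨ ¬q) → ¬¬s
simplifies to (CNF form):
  s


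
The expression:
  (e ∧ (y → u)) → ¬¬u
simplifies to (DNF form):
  u ∨ y ∨ ¬e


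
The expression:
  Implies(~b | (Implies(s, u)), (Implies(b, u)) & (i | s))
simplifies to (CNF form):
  (i | s) & (i | s | u) & (i | s | ~b) & (s | u | ~b)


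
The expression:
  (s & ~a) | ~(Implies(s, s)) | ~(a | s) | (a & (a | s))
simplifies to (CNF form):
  True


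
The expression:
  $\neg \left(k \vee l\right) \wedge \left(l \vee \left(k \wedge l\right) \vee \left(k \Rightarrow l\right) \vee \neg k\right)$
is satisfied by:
  {l: False, k: False}


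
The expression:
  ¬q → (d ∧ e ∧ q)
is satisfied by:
  {q: True}


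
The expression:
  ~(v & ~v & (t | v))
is always true.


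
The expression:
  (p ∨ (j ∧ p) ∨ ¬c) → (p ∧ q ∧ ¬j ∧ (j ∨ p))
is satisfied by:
  {c: True, q: True, p: False, j: False}
  {c: True, q: False, p: False, j: False}
  {j: True, c: True, q: True, p: False}
  {j: True, c: True, q: False, p: False}
  {p: True, c: True, q: True, j: False}
  {p: True, q: True, c: False, j: False}


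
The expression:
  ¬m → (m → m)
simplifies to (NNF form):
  True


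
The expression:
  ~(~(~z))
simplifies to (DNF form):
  ~z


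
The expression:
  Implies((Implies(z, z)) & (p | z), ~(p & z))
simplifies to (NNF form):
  ~p | ~z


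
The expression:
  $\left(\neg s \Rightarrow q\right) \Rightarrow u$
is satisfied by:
  {u: True, s: False, q: False}
  {q: True, u: True, s: False}
  {u: True, s: True, q: False}
  {q: True, u: True, s: True}
  {q: False, s: False, u: False}


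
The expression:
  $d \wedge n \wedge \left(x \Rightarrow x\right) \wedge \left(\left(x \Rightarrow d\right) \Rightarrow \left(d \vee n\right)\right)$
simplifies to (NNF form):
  $d \wedge n$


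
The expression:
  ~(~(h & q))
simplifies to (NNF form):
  h & q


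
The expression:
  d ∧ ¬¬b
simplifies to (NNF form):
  b ∧ d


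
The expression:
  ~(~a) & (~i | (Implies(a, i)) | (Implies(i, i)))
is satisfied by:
  {a: True}


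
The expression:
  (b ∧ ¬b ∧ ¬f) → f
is always true.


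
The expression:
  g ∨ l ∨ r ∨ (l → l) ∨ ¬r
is always true.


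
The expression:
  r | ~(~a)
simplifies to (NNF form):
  a | r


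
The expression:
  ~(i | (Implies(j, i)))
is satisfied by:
  {j: True, i: False}


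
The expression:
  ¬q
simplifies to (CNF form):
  ¬q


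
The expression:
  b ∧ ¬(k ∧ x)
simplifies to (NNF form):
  b ∧ (¬k ∨ ¬x)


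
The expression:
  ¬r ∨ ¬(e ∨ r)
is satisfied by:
  {r: False}


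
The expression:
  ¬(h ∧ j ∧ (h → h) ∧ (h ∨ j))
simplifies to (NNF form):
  ¬h ∨ ¬j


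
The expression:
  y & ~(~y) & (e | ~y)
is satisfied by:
  {e: True, y: True}


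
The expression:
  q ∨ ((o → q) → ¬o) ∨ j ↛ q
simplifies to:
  True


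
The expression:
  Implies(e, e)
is always true.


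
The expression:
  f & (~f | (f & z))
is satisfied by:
  {z: True, f: True}


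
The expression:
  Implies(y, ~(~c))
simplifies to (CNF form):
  c | ~y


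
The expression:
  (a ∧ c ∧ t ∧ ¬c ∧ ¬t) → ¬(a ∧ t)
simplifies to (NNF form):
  True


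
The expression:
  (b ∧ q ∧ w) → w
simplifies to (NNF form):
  True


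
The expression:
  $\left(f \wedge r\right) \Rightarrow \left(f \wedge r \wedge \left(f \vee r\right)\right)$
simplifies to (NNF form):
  $\text{True}$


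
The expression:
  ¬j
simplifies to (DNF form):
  ¬j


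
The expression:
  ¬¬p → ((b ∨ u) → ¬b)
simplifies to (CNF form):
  ¬b ∨ ¬p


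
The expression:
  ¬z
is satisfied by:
  {z: False}


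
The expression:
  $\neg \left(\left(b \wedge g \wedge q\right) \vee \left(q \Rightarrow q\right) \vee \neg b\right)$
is never true.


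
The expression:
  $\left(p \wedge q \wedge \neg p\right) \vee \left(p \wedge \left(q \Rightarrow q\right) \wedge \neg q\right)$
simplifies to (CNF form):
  $p \wedge \neg q$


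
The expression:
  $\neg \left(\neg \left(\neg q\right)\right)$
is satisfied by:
  {q: False}


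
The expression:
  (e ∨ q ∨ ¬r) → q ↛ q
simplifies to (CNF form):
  r ∧ ¬e ∧ ¬q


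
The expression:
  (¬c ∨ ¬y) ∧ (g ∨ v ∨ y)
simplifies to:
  (g ∧ ¬y) ∨ (v ∧ ¬y) ∨ (y ∧ ¬c)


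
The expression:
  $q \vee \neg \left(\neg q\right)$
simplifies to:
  $q$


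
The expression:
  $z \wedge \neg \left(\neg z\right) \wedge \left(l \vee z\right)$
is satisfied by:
  {z: True}


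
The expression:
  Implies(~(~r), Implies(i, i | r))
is always true.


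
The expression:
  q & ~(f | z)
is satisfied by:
  {q: True, z: False, f: False}


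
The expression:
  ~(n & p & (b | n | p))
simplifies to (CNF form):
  ~n | ~p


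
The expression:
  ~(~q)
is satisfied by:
  {q: True}


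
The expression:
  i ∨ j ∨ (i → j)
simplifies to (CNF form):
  True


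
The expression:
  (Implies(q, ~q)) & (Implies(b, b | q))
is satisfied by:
  {q: False}


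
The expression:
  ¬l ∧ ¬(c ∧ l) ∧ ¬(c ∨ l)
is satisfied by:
  {l: False, c: False}
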